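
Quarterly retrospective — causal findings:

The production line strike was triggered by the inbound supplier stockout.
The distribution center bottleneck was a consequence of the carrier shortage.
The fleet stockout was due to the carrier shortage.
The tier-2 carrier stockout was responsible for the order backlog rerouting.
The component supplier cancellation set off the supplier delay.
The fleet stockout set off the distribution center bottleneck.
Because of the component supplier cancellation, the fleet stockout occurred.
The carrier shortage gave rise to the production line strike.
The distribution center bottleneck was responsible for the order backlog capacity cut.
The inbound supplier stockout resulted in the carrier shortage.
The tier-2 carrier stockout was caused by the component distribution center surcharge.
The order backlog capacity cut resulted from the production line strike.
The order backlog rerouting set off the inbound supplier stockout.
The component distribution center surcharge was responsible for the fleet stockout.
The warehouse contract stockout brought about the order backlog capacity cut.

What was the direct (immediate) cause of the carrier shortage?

the inbound supplier stockout

Upstream contributors include the component distribution center surcharge, the tier-2 carrier stockout, the order backlog rerouting, but only the inbound supplier stockout feeds directly into the carrier shortage.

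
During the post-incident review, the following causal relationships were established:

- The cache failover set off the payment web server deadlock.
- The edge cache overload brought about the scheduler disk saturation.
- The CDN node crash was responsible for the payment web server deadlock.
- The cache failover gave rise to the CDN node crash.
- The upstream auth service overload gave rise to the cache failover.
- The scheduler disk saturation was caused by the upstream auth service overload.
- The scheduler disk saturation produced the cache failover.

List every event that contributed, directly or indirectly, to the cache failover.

the edge cache overload, the scheduler disk saturation, the upstream auth service overload

Immediate causes of the cache failover: the upstream auth service overload, the scheduler disk saturation.
Further upstream: the edge cache overload.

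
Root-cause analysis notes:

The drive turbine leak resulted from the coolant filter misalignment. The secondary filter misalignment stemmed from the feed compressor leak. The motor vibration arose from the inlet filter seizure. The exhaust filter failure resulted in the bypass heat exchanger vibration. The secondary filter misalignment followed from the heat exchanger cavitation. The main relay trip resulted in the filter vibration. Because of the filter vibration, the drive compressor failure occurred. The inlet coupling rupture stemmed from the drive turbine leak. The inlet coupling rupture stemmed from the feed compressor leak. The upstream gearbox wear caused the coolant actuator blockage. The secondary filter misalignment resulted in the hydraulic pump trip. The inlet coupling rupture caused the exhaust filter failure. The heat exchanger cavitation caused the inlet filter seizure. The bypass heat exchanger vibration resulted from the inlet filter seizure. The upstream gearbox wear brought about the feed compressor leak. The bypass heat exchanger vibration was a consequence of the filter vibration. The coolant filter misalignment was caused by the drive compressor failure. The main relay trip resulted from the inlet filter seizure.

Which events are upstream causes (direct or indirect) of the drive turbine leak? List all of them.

the coolant filter misalignment, the drive compressor failure, the filter vibration, the heat exchanger cavitation, the inlet filter seizure, the main relay trip

Immediate cause of the drive turbine leak: the coolant filter misalignment.
Further upstream: the heat exchanger cavitation, the inlet filter seizure, the main relay trip, the filter vibration, the drive compressor failure.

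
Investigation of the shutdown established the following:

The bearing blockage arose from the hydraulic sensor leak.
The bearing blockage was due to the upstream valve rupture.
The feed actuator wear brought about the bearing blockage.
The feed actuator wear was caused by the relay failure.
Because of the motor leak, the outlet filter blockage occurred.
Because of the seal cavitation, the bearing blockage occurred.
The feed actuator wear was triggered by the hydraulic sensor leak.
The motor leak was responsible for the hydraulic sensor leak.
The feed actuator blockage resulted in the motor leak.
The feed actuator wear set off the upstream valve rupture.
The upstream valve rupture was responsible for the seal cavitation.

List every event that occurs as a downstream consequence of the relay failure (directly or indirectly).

the bearing blockage, the feed actuator wear, the seal cavitation, the upstream valve rupture

Direct effects: the feed actuator wear.
2 steps out: the upstream valve rupture, the bearing blockage.
3 steps out: the seal cavitation.
Not reachable from it: the feed actuator blockage, the motor leak, the hydraulic sensor leak, the outlet filter blockage.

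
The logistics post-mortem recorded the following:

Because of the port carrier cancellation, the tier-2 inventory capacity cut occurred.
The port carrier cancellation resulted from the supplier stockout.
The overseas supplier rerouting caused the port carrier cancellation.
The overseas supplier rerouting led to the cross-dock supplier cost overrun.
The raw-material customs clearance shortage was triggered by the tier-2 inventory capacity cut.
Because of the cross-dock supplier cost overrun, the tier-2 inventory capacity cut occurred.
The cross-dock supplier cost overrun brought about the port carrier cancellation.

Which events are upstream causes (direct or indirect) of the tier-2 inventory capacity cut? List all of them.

the cross-dock supplier cost overrun, the overseas supplier rerouting, the port carrier cancellation, the supplier stockout

Immediate causes of the tier-2 inventory capacity cut: the cross-dock supplier cost overrun, the port carrier cancellation.
Further upstream: the overseas supplier rerouting, the supplier stockout.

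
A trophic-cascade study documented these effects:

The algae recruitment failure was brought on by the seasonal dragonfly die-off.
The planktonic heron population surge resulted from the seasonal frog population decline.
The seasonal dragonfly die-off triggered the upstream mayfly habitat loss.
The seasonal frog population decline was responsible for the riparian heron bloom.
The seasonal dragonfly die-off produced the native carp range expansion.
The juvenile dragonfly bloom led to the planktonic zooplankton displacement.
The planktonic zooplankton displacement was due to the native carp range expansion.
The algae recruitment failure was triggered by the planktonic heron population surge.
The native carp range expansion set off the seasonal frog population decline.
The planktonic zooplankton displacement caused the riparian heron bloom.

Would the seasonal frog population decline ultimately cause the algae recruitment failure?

Yes

There is a causal chain: the seasonal frog population decline → the planktonic heron population surge → the algae recruitment failure.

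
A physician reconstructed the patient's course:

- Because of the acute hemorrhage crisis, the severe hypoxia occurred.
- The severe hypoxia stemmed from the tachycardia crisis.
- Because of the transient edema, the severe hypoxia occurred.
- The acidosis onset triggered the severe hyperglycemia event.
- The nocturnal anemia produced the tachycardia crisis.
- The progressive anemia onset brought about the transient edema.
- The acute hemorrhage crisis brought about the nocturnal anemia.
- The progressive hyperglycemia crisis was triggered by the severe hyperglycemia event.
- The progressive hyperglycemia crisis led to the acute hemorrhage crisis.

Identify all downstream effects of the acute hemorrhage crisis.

the nocturnal anemia, the severe hypoxia, the tachycardia crisis

Direct effects: the nocturnal anemia, the severe hypoxia.
2 steps out: the tachycardia crisis.
Not reachable from it: the acidosis onset, the severe hyperglycemia event, the progressive hyperglycemia crisis, the progressive anemia onset, the transient edema.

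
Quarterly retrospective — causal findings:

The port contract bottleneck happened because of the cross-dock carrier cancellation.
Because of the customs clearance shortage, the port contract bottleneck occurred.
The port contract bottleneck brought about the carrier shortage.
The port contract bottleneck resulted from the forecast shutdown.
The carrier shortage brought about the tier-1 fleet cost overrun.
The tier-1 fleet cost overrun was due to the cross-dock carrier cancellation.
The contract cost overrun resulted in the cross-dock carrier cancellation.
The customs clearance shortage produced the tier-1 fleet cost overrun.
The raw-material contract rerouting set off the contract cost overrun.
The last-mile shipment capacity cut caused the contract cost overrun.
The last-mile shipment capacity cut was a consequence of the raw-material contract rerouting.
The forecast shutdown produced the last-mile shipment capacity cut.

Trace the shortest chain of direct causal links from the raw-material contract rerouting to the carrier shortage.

the raw-material contract rerouting → the contract cost overrun
the contract cost overrun → the cross-dock carrier cancellation
the cross-dock carrier cancellation → the port contract bottleneck
the port contract bottleneck → the carrier shortage
Length: 4 steps.

the raw-material contract rerouting → the contract cost overrun → the cross-dock carrier cancellation → the port contract bottleneck → the carrier shortage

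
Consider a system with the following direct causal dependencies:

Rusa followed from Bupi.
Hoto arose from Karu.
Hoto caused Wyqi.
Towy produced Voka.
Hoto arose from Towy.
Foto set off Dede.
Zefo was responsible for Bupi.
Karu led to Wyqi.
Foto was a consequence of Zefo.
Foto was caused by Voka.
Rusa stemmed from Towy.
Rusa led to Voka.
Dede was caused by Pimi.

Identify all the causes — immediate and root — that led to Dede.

Immediate causes of Dede: Pimi, Foto.
Further upstream: Towy, Zefo, Bupi, Rusa, Voka.

Bupi, Foto, Pimi, Rusa, Towy, Voka, Zefo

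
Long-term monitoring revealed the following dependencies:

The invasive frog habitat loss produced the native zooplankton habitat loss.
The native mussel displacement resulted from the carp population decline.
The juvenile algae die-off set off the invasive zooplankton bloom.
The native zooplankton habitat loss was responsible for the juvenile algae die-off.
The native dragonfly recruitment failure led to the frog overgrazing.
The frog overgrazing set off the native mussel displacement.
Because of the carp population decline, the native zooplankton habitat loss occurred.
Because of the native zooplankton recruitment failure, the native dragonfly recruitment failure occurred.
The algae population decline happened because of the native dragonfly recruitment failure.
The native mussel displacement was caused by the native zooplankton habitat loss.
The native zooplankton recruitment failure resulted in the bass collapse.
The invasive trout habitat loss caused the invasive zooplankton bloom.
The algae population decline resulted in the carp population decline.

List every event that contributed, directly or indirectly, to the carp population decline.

the algae population decline, the native dragonfly recruitment failure, the native zooplankton recruitment failure

Immediate cause of the carp population decline: the algae population decline.
Further upstream: the native zooplankton recruitment failure, the native dragonfly recruitment failure.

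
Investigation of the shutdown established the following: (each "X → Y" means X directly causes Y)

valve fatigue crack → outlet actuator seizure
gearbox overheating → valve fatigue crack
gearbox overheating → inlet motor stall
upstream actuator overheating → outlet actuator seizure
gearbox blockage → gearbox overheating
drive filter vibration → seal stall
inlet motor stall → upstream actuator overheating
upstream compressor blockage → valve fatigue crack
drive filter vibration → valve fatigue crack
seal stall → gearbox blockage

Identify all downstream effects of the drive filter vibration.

the gearbox blockage, the gearbox overheating, the inlet motor stall, the outlet actuator seizure, the seal stall, the upstream actuator overheating, the valve fatigue crack

Direct effects: the seal stall, the valve fatigue crack.
2 steps out: the gearbox blockage, the outlet actuator seizure.
3 steps out: the gearbox overheating.
4 steps out: the inlet motor stall.
5 steps out: the upstream actuator overheating.
Not reachable from it: the upstream compressor blockage.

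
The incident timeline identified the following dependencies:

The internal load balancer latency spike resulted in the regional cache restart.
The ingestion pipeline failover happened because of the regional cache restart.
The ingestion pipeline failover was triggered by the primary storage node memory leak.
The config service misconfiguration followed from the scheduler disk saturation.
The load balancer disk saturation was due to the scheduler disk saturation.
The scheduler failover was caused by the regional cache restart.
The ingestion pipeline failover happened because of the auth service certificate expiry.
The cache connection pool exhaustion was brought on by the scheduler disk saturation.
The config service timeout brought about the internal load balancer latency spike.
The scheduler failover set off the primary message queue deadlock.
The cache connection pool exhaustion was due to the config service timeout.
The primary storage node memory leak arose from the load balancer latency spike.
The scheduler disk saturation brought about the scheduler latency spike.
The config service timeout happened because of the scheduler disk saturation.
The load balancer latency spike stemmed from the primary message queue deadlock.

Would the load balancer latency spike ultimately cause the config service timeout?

No

The load balancer latency spike leads to the primary storage node memory leak, the ingestion pipeline failover; the config service timeout is not among them.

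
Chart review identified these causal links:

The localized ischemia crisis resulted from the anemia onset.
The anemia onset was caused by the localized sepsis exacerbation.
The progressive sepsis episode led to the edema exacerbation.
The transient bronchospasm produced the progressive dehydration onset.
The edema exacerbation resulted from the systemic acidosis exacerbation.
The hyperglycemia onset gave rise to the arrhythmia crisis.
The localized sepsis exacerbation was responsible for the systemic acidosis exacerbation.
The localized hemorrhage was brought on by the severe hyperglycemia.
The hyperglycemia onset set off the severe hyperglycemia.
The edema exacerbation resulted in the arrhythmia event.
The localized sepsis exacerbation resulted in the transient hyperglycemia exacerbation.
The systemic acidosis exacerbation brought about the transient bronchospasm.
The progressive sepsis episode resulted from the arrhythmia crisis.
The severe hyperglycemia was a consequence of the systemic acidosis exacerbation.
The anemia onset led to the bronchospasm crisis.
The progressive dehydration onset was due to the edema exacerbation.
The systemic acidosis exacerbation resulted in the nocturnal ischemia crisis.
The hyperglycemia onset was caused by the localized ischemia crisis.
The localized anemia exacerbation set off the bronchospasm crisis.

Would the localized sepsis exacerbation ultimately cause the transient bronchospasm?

There is a causal chain: the localized sepsis exacerbation → the systemic acidosis exacerbation → the transient bronchospasm.

Yes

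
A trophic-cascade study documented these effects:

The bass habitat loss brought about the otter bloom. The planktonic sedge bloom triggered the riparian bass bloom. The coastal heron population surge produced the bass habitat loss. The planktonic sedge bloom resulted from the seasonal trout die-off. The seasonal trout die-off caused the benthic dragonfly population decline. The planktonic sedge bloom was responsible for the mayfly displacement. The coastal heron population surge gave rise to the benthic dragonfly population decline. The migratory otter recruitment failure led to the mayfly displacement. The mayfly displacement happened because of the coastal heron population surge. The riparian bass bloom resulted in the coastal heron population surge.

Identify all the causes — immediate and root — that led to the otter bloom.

Immediate cause of the otter bloom: the bass habitat loss.
Further upstream: the seasonal trout die-off, the planktonic sedge bloom, the riparian bass bloom, the coastal heron population surge.

the bass habitat loss, the coastal heron population surge, the planktonic sedge bloom, the riparian bass bloom, the seasonal trout die-off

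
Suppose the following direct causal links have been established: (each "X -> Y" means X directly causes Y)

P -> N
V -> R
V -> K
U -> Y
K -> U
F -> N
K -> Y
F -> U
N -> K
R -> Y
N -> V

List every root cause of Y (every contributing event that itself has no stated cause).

F, P

Tracing upstream from Y: Y ← U ← F.
A separate upstream branch: Y ← K ← N ← P.
Each of those chain origins has no stated cause.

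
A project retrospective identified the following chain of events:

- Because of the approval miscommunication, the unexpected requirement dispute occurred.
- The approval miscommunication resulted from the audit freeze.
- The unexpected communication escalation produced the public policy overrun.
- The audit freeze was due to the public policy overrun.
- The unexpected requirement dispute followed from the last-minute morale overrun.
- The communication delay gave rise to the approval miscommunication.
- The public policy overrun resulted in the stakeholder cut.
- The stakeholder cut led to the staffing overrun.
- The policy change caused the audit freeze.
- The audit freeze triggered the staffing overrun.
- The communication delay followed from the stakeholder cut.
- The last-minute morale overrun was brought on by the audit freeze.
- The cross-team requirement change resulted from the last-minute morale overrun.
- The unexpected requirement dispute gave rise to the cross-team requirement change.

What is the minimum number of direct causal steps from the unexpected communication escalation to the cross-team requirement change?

4

Shortest chain: the unexpected communication escalation → the public policy overrun → the audit freeze → the last-minute morale overrun → the cross-team requirement change.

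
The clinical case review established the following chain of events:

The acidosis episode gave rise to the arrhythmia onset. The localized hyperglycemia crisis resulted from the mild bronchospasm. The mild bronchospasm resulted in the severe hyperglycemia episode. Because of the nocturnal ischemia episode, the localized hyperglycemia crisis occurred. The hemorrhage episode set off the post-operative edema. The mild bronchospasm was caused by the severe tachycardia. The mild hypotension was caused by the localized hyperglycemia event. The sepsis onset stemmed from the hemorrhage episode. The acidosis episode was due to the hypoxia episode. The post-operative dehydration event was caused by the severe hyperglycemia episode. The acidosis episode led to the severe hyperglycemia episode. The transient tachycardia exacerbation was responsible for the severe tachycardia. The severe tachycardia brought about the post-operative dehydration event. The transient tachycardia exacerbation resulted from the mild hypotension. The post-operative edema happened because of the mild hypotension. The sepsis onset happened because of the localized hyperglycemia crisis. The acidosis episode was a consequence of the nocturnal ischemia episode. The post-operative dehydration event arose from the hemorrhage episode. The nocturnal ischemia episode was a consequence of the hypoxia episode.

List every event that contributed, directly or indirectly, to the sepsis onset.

the hemorrhage episode, the hypoxia episode, the localized hyperglycemia crisis, the localized hyperglycemia event, the mild bronchospasm, the mild hypotension, the nocturnal ischemia episode, the severe tachycardia, the transient tachycardia exacerbation

Immediate causes of the sepsis onset: the hemorrhage episode, the localized hyperglycemia crisis.
Further upstream: the hypoxia episode, the localized hyperglycemia event, the nocturnal ischemia episode, the mild hypotension, the transient tachycardia exacerbation, the severe tachycardia, the mild bronchospasm.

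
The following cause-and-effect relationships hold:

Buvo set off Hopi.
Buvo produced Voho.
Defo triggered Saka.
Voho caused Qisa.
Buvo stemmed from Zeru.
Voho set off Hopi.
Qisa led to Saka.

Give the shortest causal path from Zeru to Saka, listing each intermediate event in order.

Zeru → Buvo
Buvo → Voho
Voho → Qisa
Qisa → Saka
Length: 4 steps.

Zeru → Buvo → Voho → Qisa → Saka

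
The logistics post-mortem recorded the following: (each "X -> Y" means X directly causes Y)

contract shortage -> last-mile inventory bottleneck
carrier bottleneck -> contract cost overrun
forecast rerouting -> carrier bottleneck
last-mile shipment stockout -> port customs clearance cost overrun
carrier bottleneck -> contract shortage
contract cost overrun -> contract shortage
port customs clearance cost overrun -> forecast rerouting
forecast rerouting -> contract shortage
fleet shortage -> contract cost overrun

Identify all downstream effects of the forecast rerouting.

Direct effects: the carrier bottleneck, the contract shortage.
2 steps out: the contract cost overrun, the last-mile inventory bottleneck.
Not reachable from it: the last-mile shipment stockout, the port customs clearance cost overrun, the fleet shortage.

the carrier bottleneck, the contract cost overrun, the contract shortage, the last-mile inventory bottleneck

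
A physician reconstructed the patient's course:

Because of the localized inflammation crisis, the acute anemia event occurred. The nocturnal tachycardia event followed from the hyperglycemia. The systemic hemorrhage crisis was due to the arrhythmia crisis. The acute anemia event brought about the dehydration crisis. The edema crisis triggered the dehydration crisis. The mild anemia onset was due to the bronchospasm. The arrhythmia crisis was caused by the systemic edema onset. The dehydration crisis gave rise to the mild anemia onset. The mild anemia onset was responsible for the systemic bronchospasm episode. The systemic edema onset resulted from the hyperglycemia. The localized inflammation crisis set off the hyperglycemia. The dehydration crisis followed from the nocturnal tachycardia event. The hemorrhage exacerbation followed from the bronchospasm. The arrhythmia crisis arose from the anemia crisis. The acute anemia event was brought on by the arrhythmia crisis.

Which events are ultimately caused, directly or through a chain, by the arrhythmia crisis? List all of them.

the acute anemia event, the dehydration crisis, the mild anemia onset, the systemic bronchospasm episode, the systemic hemorrhage crisis

Direct effects: the acute anemia event, the systemic hemorrhage crisis.
2 steps out: the dehydration crisis.
3 steps out: the mild anemia onset.
4 steps out: the systemic bronchospasm episode.
Not reachable from it: the anemia crisis, the localized inflammation crisis, the hyperglycemia, the nocturnal tachycardia event, the bronchospasm, the hemorrhage exacerbation, the systemic edema onset, the edema crisis.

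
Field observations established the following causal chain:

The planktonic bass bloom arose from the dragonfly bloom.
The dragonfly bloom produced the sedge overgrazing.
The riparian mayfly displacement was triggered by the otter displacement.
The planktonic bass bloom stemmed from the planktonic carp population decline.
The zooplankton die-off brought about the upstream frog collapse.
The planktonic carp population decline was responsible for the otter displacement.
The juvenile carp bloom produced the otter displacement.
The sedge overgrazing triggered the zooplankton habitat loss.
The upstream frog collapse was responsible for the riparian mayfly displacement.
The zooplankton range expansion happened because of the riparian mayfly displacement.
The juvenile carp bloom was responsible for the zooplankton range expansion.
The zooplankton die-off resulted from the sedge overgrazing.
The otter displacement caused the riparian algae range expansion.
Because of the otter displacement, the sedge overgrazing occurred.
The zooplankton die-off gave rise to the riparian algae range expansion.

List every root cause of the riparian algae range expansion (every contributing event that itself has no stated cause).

the dragonfly bloom, the juvenile carp bloom, the planktonic carp population decline

Tracing upstream from the riparian algae range expansion: the riparian algae range expansion ← the zooplankton die-off ← the sedge overgrazing ← the dragonfly bloom.
A separate upstream branch: the riparian algae range expansion ← the otter displacement ← the planktonic carp population decline.
A separate upstream branch: the riparian algae range expansion ← the otter displacement ← the juvenile carp bloom.
Each of those chain origins has no stated cause.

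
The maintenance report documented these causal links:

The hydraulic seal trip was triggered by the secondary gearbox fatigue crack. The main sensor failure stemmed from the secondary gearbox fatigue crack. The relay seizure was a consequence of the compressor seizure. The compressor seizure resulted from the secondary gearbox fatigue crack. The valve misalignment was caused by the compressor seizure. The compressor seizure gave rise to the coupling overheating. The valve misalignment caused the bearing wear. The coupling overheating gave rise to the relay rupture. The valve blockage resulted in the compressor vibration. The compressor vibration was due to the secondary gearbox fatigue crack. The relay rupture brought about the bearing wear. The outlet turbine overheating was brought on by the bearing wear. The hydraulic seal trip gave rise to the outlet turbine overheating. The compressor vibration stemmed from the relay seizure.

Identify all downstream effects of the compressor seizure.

Direct effects: the coupling overheating, the relay seizure, the valve misalignment.
2 steps out: the relay rupture, the compressor vibration, the bearing wear.
3 steps out: the outlet turbine overheating.
Not reachable from it: the secondary gearbox fatigue crack, the main sensor failure, the hydraulic seal trip, the valve blockage.

the bearing wear, the compressor vibration, the coupling overheating, the outlet turbine overheating, the relay rupture, the relay seizure, the valve misalignment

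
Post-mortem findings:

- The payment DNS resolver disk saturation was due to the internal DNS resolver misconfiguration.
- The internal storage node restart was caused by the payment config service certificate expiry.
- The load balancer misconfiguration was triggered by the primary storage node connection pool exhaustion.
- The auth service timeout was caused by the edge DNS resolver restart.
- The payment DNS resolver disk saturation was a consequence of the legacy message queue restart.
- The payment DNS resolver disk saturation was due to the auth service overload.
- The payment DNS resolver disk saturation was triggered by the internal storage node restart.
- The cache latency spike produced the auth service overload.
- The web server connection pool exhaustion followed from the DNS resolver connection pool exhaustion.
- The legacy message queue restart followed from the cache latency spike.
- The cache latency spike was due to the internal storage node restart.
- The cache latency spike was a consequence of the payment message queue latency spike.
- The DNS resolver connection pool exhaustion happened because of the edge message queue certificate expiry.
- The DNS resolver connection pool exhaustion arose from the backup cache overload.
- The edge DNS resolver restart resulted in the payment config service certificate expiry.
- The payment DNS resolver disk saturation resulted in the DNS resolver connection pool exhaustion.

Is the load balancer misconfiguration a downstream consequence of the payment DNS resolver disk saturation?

The payment DNS resolver disk saturation leads to the DNS resolver connection pool exhaustion, the web server connection pool exhaustion; the load balancer misconfiguration is not among them.

No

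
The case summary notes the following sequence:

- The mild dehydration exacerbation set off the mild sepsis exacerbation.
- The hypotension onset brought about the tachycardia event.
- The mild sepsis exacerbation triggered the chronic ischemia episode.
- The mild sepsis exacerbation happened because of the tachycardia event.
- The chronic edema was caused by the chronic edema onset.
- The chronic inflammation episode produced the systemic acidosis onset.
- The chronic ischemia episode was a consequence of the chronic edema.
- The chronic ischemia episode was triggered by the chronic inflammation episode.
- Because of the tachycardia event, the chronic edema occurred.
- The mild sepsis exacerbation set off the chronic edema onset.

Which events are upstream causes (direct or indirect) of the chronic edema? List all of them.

the chronic edema onset, the hypotension onset, the mild dehydration exacerbation, the mild sepsis exacerbation, the tachycardia event

Immediate causes of the chronic edema: the tachycardia event, the chronic edema onset.
Further upstream: the hypotension onset, the mild dehydration exacerbation, the mild sepsis exacerbation.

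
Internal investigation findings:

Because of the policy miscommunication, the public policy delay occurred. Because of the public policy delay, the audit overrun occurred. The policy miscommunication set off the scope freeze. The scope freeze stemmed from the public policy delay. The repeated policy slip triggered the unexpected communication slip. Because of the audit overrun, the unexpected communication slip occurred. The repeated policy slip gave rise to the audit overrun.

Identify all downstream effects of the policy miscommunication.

the audit overrun, the public policy delay, the scope freeze, the unexpected communication slip

Direct effects: the public policy delay, the scope freeze.
2 steps out: the audit overrun.
3 steps out: the unexpected communication slip.
Not reachable from it: the repeated policy slip.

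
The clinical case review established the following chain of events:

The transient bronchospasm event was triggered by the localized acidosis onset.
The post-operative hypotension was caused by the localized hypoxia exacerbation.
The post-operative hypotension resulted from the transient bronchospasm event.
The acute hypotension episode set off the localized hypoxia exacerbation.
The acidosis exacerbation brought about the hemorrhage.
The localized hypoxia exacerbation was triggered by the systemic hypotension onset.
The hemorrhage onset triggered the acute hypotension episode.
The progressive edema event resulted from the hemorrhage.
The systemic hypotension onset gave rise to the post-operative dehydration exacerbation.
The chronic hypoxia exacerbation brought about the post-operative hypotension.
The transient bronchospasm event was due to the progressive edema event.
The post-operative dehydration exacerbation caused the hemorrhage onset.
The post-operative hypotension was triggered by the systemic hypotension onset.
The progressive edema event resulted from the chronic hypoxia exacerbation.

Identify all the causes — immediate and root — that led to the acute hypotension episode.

Immediate cause of the acute hypotension episode: the hemorrhage onset.
Further upstream: the systemic hypotension onset, the post-operative dehydration exacerbation.

the hemorrhage onset, the post-operative dehydration exacerbation, the systemic hypotension onset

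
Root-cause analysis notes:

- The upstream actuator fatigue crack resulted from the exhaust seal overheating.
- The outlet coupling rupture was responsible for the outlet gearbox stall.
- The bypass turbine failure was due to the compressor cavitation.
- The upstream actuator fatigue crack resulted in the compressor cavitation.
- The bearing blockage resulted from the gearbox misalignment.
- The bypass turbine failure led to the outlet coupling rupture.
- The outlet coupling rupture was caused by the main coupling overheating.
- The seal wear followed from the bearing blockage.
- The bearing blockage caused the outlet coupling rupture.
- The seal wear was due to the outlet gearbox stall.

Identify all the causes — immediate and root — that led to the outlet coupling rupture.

Immediate causes of the outlet coupling rupture: the bypass turbine failure, the main coupling overheating, the bearing blockage.
Further upstream: the exhaust seal overheating, the upstream actuator fatigue crack, the gearbox misalignment, the compressor cavitation.

the bearing blockage, the bypass turbine failure, the compressor cavitation, the exhaust seal overheating, the gearbox misalignment, the main coupling overheating, the upstream actuator fatigue crack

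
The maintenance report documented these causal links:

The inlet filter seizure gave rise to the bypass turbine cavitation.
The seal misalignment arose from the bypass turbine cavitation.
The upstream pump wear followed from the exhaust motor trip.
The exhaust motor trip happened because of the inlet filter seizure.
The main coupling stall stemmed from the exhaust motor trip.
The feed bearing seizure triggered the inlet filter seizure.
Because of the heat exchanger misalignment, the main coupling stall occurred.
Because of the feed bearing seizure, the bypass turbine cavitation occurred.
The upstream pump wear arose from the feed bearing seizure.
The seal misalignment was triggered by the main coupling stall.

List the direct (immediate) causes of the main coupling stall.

the exhaust motor trip, the heat exchanger misalignment

Upstream contributors include the feed bearing seizure, the inlet filter seizure, but only the exhaust motor trip, the heat exchanger misalignment feed directly into the main coupling stall.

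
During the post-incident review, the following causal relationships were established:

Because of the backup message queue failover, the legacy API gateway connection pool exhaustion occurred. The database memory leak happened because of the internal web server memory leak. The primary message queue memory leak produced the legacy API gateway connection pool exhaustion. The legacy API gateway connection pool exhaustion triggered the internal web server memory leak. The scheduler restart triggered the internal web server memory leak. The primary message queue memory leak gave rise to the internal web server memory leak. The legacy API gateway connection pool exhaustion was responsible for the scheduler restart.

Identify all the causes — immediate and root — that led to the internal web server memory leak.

Immediate causes of the internal web server memory leak: the primary message queue memory leak, the legacy API gateway connection pool exhaustion, the scheduler restart.
Further upstream: the backup message queue failover.

the backup message queue failover, the legacy API gateway connection pool exhaustion, the primary message queue memory leak, the scheduler restart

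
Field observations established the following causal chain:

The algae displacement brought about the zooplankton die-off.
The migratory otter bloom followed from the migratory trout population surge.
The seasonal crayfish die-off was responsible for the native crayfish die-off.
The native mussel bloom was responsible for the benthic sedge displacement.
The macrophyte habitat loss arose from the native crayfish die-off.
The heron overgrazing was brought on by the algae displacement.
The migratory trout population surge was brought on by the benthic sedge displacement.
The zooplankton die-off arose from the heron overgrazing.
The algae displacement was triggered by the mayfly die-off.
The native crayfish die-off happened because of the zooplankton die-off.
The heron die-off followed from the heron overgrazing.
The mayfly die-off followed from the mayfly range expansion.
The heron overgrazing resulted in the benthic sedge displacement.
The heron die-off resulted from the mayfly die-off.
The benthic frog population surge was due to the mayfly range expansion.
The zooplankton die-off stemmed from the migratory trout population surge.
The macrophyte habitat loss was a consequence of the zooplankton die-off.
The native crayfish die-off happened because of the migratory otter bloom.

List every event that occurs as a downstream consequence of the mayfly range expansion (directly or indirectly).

Direct effects: the benthic frog population surge, the mayfly die-off.
2 steps out: the algae displacement, the heron die-off.
3 steps out: the heron overgrazing, the zooplankton die-off.
4 steps out: the benthic sedge displacement, the native crayfish die-off, the macrophyte habitat loss.
5 steps out: the migratory trout population surge.
6 steps out: the migratory otter bloom.
Not reachable from it: the native mussel bloom, the seasonal crayfish die-off.

the algae displacement, the benthic frog population surge, the benthic sedge displacement, the heron die-off, the heron overgrazing, the macrophyte habitat loss, the mayfly die-off, the migratory otter bloom, the migratory trout population surge, the native crayfish die-off, the zooplankton die-off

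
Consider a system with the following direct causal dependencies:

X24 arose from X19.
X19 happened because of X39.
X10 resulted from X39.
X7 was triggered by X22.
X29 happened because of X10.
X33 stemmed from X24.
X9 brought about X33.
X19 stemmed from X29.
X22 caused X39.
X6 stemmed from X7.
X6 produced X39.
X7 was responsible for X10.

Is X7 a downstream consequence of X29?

X29 leads to X19, X24, X33; X7 is not among them.

No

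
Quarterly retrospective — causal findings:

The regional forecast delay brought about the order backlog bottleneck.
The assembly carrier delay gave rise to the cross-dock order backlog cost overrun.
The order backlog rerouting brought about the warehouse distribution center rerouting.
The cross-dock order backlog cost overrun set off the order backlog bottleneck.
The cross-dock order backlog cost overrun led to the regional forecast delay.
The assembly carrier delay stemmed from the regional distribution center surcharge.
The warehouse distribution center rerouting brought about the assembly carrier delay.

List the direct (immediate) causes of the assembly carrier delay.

Upstream contributors include the order backlog rerouting, but only the regional distribution center surcharge, the warehouse distribution center rerouting feed directly into the assembly carrier delay.

the regional distribution center surcharge, the warehouse distribution center rerouting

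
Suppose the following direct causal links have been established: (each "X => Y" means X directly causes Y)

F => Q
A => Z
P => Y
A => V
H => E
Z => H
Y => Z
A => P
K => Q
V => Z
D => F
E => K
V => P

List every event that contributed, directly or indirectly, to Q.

Immediate causes of Q: F, K.
Further upstream: A, V, D, P, Y, Z, H, E.

A, D, E, F, H, K, P, V, Y, Z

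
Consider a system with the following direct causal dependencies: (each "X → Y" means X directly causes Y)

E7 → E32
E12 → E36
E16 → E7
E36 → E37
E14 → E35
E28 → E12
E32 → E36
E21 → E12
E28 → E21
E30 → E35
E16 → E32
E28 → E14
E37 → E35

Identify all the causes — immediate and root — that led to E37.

E12, E16, E21, E28, E32, E36, E7

Immediate cause of E37: E36.
Further upstream: E28, E16, E21, E12, E7, E32.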